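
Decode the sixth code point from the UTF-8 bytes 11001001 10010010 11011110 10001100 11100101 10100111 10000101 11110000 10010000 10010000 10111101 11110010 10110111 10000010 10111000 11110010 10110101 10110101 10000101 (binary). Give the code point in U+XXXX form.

U+B5D45

Offset 0: leading byte 0xC9 = 11001001 → 2-byte char #1 = C9 92.
Offset 2: leading byte 0xDE = 11011110 → 2-byte char #2 = DE 8C.
Offset 4: leading byte 0xE5 = 11100101 → 3-byte char #3 = E5 A7 85.
Offset 7: leading byte 0xF0 = 11110000 → 4-byte char #4 = F0 90 90 BD.
Offset 11: leading byte 0xF2 = 11110010 → 4-byte char #5 = F2 B7 82 B8.
Offset 15: leading byte 0xF2 = 11110010 → 4-byte char #6 = F2 B5 B5 85.
Leading byte 0xF2 = 11110010 matches 11110xxx → 4-byte sequence.
Byte 1: 0xF2 = 11110010, payload 010 (3 bits).
Byte 2: 0xB5 = 10110101 (10xxxxxx ✓), payload 110101.
Byte 3: 0xB5 = 10110101 (10xxxxxx ✓), payload 110101.
Byte 4: 0x85 = 10000101 (10xxxxxx ✓), payload 000101.
Concatenate: 010110101110101000101 = 0xB5D45 (21 bits → U+B5D45).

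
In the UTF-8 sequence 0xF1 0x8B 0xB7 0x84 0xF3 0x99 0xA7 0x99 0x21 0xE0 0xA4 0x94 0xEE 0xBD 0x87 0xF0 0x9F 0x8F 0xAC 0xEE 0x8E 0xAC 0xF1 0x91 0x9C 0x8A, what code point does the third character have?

Offset 0: leading byte 0xF1 = 11110001 → 4-byte char #1 = F1 8B B7 84.
Offset 4: leading byte 0xF3 = 11110011 → 4-byte char #2 = F3 99 A7 99.
Offset 8: leading byte 0x21 = 00100001 → 1-byte char #3 = 21.
Leading byte 0x21 = 00100001 matches 0xxxxxxx → 1-byte sequence.
Byte 1: 0x21 = 00100001, payload 0100001 (7 bits).
Concatenate: 0100001 = 0x21 (7 bits → U+0021).

U+0021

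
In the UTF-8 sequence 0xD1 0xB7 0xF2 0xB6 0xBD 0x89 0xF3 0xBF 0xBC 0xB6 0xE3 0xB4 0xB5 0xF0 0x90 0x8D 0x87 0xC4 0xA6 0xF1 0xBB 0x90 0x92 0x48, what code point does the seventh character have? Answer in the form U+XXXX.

Offset 0: leading byte 0xD1 = 11010001 → 2-byte char #1 = D1 B7.
Offset 2: leading byte 0xF2 = 11110010 → 4-byte char #2 = F2 B6 BD 89.
Offset 6: leading byte 0xF3 = 11110011 → 4-byte char #3 = F3 BF BC B6.
Offset 10: leading byte 0xE3 = 11100011 → 3-byte char #4 = E3 B4 B5.
Offset 13: leading byte 0xF0 = 11110000 → 4-byte char #5 = F0 90 8D 87.
Offset 17: leading byte 0xC4 = 11000100 → 2-byte char #6 = C4 A6.
Offset 19: leading byte 0xF1 = 11110001 → 4-byte char #7 = F1 BB 90 92.
Leading byte 0xF1 = 11110001 matches 11110xxx → 4-byte sequence.
Byte 1: 0xF1 = 11110001, payload 001 (3 bits).
Byte 2: 0xBB = 10111011 (10xxxxxx ✓), payload 111011.
Byte 3: 0x90 = 10010000 (10xxxxxx ✓), payload 010000.
Byte 4: 0x92 = 10010010 (10xxxxxx ✓), payload 010010.
Concatenate: 001111011010000010010 = 0x7B412 (21 bits → U+7B412).

U+7B412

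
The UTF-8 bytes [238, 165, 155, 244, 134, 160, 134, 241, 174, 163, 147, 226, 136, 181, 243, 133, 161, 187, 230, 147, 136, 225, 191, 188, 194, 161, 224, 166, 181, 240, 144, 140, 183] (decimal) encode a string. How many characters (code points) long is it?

10

Byte at offset 0: 0xEE = 11101110 → 3-byte char (#1). Advance 3.
Byte at offset 3: 0xF4 = 11110100 → 4-byte char (#2). Advance 4.
Byte at offset 7: 0xF1 = 11110001 → 4-byte char (#3). Advance 4.
Byte at offset 11: 0xE2 = 11100010 → 3-byte char (#4). Advance 3.
Byte at offset 14: 0xF3 = 11110011 → 4-byte char (#5). Advance 4.
Byte at offset 18: 0xE6 = 11100110 → 3-byte char (#6). Advance 3.
Byte at offset 21: 0xE1 = 11100001 → 3-byte char (#7). Advance 3.
Byte at offset 24: 0xC2 = 11000010 → 2-byte char (#8). Advance 2.
Byte at offset 26: 0xE0 = 11100000 → 3-byte char (#9). Advance 3.
Byte at offset 29: 0xF0 = 11110000 → 4-byte char (#10). Advance 4.
Reached end at offset 33 after 10 code points.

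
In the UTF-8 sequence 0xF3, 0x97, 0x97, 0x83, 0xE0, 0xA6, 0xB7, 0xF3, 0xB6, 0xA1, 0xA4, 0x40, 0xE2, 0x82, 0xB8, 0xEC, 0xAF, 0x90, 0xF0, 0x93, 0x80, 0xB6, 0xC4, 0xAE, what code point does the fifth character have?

Offset 0: leading byte 0xF3 = 11110011 → 4-byte char #1 = F3 97 97 83.
Offset 4: leading byte 0xE0 = 11100000 → 3-byte char #2 = E0 A6 B7.
Offset 7: leading byte 0xF3 = 11110011 → 4-byte char #3 = F3 B6 A1 A4.
Offset 11: leading byte 0x40 = 01000000 → 1-byte char #4 = 40.
Offset 12: leading byte 0xE2 = 11100010 → 3-byte char #5 = E2 82 B8.
Leading byte 0xE2 = 11100010 matches 1110xxxx → 3-byte sequence.
Byte 1: 0xE2 = 11100010, payload 0010 (4 bits).
Byte 2: 0x82 = 10000010 (10xxxxxx ✓), payload 000010.
Byte 3: 0xB8 = 10111000 (10xxxxxx ✓), payload 111000.
Concatenate: 0010000010111000 = 0x20B8 (16 bits → U+20B8).

U+20B8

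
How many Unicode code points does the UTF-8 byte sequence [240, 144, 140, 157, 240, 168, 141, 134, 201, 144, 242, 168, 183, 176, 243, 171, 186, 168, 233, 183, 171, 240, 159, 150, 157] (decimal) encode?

Byte at offset 0: 0xF0 = 11110000 → 4-byte char (#1). Advance 4.
Byte at offset 4: 0xF0 = 11110000 → 4-byte char (#2). Advance 4.
Byte at offset 8: 0xC9 = 11001001 → 2-byte char (#3). Advance 2.
Byte at offset 10: 0xF2 = 11110010 → 4-byte char (#4). Advance 4.
Byte at offset 14: 0xF3 = 11110011 → 4-byte char (#5). Advance 4.
Byte at offset 18: 0xE9 = 11101001 → 3-byte char (#6). Advance 3.
Byte at offset 21: 0xF0 = 11110000 → 4-byte char (#7). Advance 4.
Reached end at offset 25 after 7 code points.

7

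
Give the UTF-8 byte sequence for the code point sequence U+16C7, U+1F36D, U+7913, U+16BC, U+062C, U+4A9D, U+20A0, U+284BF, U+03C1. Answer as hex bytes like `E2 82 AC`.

U+16C7: 3-byte form → E1 9B 87.
U+1F36D: 4-byte form → F0 9F 8D AD.
U+7913: 3-byte form → E7 A4 93.
U+16BC: 3-byte form → E1 9A BC.
U+062C: 2-byte form → D8 AC.
U+4A9D: 3-byte form → E4 AA 9D.
U+20A0: 3-byte form → E2 82 A0.
U+284BF: 4-byte form → F0 A8 92 BF.
U+03C1: 2-byte form → CF 81.
Concatenated (27 bytes): E1 9B 87 F0 9F 8D AD E7 A4 93 E1 9A BC D8 AC E4 AA 9D E2 82 A0 F0 A8 92 BF CF 81.

E1 9B 87 F0 9F 8D AD E7 A4 93 E1 9A BC D8 AC E4 AA 9D E2 82 A0 F0 A8 92 BF CF 81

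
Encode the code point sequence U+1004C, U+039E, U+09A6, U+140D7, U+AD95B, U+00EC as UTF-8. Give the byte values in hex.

U+1004C: 4-byte form → F0 90 81 8C.
U+039E: 2-byte form → CE 9E.
U+09A6: 3-byte form → E0 A6 A6.
U+140D7: 4-byte form → F0 94 83 97.
U+AD95B: 4-byte form → F2 AD A5 9B.
U+00EC: 2-byte form → C3 AC.
Concatenated (19 bytes): F0 90 81 8C CE 9E E0 A6 A6 F0 94 83 97 F2 AD A5 9B C3 AC.

F0 90 81 8C CE 9E E0 A6 A6 F0 94 83 97 F2 AD A5 9B C3 AC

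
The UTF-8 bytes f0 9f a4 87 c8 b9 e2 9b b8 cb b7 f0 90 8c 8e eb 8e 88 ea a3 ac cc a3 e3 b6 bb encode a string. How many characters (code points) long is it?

Byte at offset 0: 0xF0 = 11110000 → 4-byte char (#1). Advance 4.
Byte at offset 4: 0xC8 = 11001000 → 2-byte char (#2). Advance 2.
Byte at offset 6: 0xE2 = 11100010 → 3-byte char (#3). Advance 3.
Byte at offset 9: 0xCB = 11001011 → 2-byte char (#4). Advance 2.
Byte at offset 11: 0xF0 = 11110000 → 4-byte char (#5). Advance 4.
Byte at offset 15: 0xEB = 11101011 → 3-byte char (#6). Advance 3.
Byte at offset 18: 0xEA = 11101010 → 3-byte char (#7). Advance 3.
Byte at offset 21: 0xCC = 11001100 → 2-byte char (#8). Advance 2.
Byte at offset 23: 0xE3 = 11100011 → 3-byte char (#9). Advance 3.
Reached end at offset 26 after 9 code points.

9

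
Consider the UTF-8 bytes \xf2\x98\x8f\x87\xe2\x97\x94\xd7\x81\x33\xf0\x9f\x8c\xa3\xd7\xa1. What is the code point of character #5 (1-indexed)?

U+1F323

Offset 0: leading byte 0xF2 = 11110010 → 4-byte char #1 = F2 98 8F 87.
Offset 4: leading byte 0xE2 = 11100010 → 3-byte char #2 = E2 97 94.
Offset 7: leading byte 0xD7 = 11010111 → 2-byte char #3 = D7 81.
Offset 9: leading byte 0x33 = 00110011 → 1-byte char #4 = 33.
Offset 10: leading byte 0xF0 = 11110000 → 4-byte char #5 = F0 9F 8C A3.
Leading byte 0xF0 = 11110000 matches 11110xxx → 4-byte sequence.
Byte 1: 0xF0 = 11110000, payload 000 (3 bits).
Byte 2: 0x9F = 10011111 (10xxxxxx ✓), payload 011111.
Byte 3: 0x8C = 10001100 (10xxxxxx ✓), payload 001100.
Byte 4: 0xA3 = 10100011 (10xxxxxx ✓), payload 100011.
Concatenate: 000011111001100100011 = 0x1F323 (21 bits → U+1F323).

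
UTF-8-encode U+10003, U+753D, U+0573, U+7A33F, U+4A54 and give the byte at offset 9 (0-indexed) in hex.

U+10003 → 4-byte form F0 90 80 83 at offsets 0–3.
U+753D → 3-byte form E7 94 BD at offsets 4–6.
U+0573 → 2-byte form D5 B3 at offsets 7–8.
U+7A33F → 4-byte form F1 BA 8C BF at offsets 9–12.
Offset 9 falls in char 4's range; it's byte 1 of F1 BA 8C BF = 0xF1.

0xF1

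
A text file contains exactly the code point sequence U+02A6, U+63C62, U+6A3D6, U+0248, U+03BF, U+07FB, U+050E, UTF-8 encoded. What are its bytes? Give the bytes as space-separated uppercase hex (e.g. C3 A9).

U+02A6: 2-byte form → CA A6.
U+63C62: 4-byte form → F1 A3 B1 A2.
U+6A3D6: 4-byte form → F1 AA 8F 96.
U+0248: 2-byte form → C9 88.
U+03BF: 2-byte form → CE BF.
U+07FB: 2-byte form → DF BB.
U+050E: 2-byte form → D4 8E.
Concatenated (18 bytes): CA A6 F1 A3 B1 A2 F1 AA 8F 96 C9 88 CE BF DF BB D4 8E.

CA A6 F1 A3 B1 A2 F1 AA 8F 96 C9 88 CE BF DF BB D4 8E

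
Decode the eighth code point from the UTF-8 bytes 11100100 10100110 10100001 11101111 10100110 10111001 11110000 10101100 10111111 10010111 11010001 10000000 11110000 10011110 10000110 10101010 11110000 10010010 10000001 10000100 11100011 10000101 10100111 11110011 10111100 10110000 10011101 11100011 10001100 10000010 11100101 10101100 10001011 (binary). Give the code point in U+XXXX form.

Offset 0: leading byte 0xE4 = 11100100 → 3-byte char #1 = E4 A6 A1.
Offset 3: leading byte 0xEF = 11101111 → 3-byte char #2 = EF A6 B9.
Offset 6: leading byte 0xF0 = 11110000 → 4-byte char #3 = F0 AC BF 97.
Offset 10: leading byte 0xD1 = 11010001 → 2-byte char #4 = D1 80.
Offset 12: leading byte 0xF0 = 11110000 → 4-byte char #5 = F0 9E 86 AA.
Offset 16: leading byte 0xF0 = 11110000 → 4-byte char #6 = F0 92 81 84.
Offset 20: leading byte 0xE3 = 11100011 → 3-byte char #7 = E3 85 A7.
Offset 23: leading byte 0xF3 = 11110011 → 4-byte char #8 = F3 BC B0 9D.
Leading byte 0xF3 = 11110011 matches 11110xxx → 4-byte sequence.
Byte 1: 0xF3 = 11110011, payload 011 (3 bits).
Byte 2: 0xBC = 10111100 (10xxxxxx ✓), payload 111100.
Byte 3: 0xB0 = 10110000 (10xxxxxx ✓), payload 110000.
Byte 4: 0x9D = 10011101 (10xxxxxx ✓), payload 011101.
Concatenate: 011111100110000011101 = 0xFCC1D (21 bits → U+FCC1D).

U+FCC1D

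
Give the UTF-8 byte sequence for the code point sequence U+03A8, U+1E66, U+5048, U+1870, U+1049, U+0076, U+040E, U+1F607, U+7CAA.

U+03A8: 2-byte form → CE A8.
U+1E66: 3-byte form → E1 B9 A6.
U+5048: 3-byte form → E5 81 88.
U+1870: 3-byte form → E1 A1 B0.
U+1049: 3-byte form → E1 81 89.
U+0076: 1-byte form → 76.
U+040E: 2-byte form → D0 8E.
U+1F607: 4-byte form → F0 9F 98 87.
U+7CAA: 3-byte form → E7 B2 AA.
Concatenated (24 bytes): CE A8 E1 B9 A6 E5 81 88 E1 A1 B0 E1 81 89 76 D0 8E F0 9F 98 87 E7 B2 AA.

CE A8 E1 B9 A6 E5 81 88 E1 A1 B0 E1 81 89 76 D0 8E F0 9F 98 87 E7 B2 AA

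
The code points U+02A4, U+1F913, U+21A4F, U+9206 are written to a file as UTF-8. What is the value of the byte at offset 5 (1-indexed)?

0xA4

1-indexed offset 5 is 0-indexed offset 4.
U+02A4 → 2-byte form CA A4 at offsets 0–1.
U+1F913 → 4-byte form F0 9F A4 93 at offsets 2–5.
Offset 4 falls in char 2's range; it's byte 3 of F0 9F A4 93 = 0xA4.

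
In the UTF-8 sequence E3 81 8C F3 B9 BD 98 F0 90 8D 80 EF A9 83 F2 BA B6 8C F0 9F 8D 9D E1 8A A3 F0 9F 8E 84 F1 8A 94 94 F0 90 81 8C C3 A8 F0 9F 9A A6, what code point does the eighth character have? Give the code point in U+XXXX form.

U+1F384

Offset 0: leading byte 0xE3 = 11100011 → 3-byte char #1 = E3 81 8C.
Offset 3: leading byte 0xF3 = 11110011 → 4-byte char #2 = F3 B9 BD 98.
Offset 7: leading byte 0xF0 = 11110000 → 4-byte char #3 = F0 90 8D 80.
Offset 11: leading byte 0xEF = 11101111 → 3-byte char #4 = EF A9 83.
Offset 14: leading byte 0xF2 = 11110010 → 4-byte char #5 = F2 BA B6 8C.
Offset 18: leading byte 0xF0 = 11110000 → 4-byte char #6 = F0 9F 8D 9D.
Offset 22: leading byte 0xE1 = 11100001 → 3-byte char #7 = E1 8A A3.
Offset 25: leading byte 0xF0 = 11110000 → 4-byte char #8 = F0 9F 8E 84.
Leading byte 0xF0 = 11110000 matches 11110xxx → 4-byte sequence.
Byte 1: 0xF0 = 11110000, payload 000 (3 bits).
Byte 2: 0x9F = 10011111 (10xxxxxx ✓), payload 011111.
Byte 3: 0x8E = 10001110 (10xxxxxx ✓), payload 001110.
Byte 4: 0x84 = 10000100 (10xxxxxx ✓), payload 000100.
Concatenate: 000011111001110000100 = 0x1F384 (21 bits → U+1F384).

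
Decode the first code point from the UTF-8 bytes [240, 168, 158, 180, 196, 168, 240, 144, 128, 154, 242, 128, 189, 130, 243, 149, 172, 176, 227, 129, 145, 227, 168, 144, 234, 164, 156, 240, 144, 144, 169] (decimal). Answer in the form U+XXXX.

U+287B4

Offset 0: leading byte 0xF0 = 11110000 → 4-byte char #1 = F0 A8 9E B4.
Leading byte 0xF0 = 11110000 matches 11110xxx → 4-byte sequence.
Byte 1: 0xF0 = 11110000, payload 000 (3 bits).
Byte 2: 0xA8 = 10101000 (10xxxxxx ✓), payload 101000.
Byte 3: 0x9E = 10011110 (10xxxxxx ✓), payload 011110.
Byte 4: 0xB4 = 10110100 (10xxxxxx ✓), payload 110100.
Concatenate: 000101000011110110100 = 0x287B4 (21 bits → U+287B4).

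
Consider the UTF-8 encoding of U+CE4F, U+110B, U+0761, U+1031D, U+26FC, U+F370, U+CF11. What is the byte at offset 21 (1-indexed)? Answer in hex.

1-indexed offset 21 is 0-indexed offset 20.
U+CE4F → 3-byte form EC B9 8F at offsets 0–2.
U+110B → 3-byte form E1 84 8B at offsets 3–5.
U+0761 → 2-byte form DD A1 at offsets 6–7.
U+1031D → 4-byte form F0 90 8C 9D at offsets 8–11.
U+26FC → 3-byte form E2 9B BC at offsets 12–14.
U+F370 → 3-byte form EF 8D B0 at offsets 15–17.
U+CF11 → 3-byte form EC BC 91 at offsets 18–20.
Offset 20 falls in char 7's range; it's byte 3 of EC BC 91 = 0x91.

0x91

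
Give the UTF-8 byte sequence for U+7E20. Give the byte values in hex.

E7 B8 A0

U+7E20 = 0x7E20 = 32288 decimal. In range U+0800–U+FFFF → 3-byte form: 1110xxxx 10xxxxxx 10xxxxxx.
Binary (16 bits): 0111111000100000.
Split 4+6+6: 0111 | 111000 | 100000.
Byte 1: 11100111 = 0xE7.
Byte 2: 10111000 = 0xB8.
Byte 3: 10100000 = 0xA0.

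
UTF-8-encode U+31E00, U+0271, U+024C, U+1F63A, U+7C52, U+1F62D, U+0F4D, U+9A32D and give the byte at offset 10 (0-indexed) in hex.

0x98

U+31E00 → 4-byte form F0 B1 B8 80 at offsets 0–3.
U+0271 → 2-byte form C9 B1 at offsets 4–5.
U+024C → 2-byte form C9 8C at offsets 6–7.
U+1F63A → 4-byte form F0 9F 98 BA at offsets 8–11.
Offset 10 falls in char 4's range; it's byte 3 of F0 9F 98 BA = 0x98.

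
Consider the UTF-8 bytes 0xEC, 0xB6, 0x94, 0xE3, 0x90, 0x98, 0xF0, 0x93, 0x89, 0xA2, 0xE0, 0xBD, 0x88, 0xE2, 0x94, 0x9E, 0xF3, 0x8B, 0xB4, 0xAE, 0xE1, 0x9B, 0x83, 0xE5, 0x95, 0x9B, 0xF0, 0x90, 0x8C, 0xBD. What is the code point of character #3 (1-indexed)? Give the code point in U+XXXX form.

U+13262

Offset 0: leading byte 0xEC = 11101100 → 3-byte char #1 = EC B6 94.
Offset 3: leading byte 0xE3 = 11100011 → 3-byte char #2 = E3 90 98.
Offset 6: leading byte 0xF0 = 11110000 → 4-byte char #3 = F0 93 89 A2.
Leading byte 0xF0 = 11110000 matches 11110xxx → 4-byte sequence.
Byte 1: 0xF0 = 11110000, payload 000 (3 bits).
Byte 2: 0x93 = 10010011 (10xxxxxx ✓), payload 010011.
Byte 3: 0x89 = 10001001 (10xxxxxx ✓), payload 001001.
Byte 4: 0xA2 = 10100010 (10xxxxxx ✓), payload 100010.
Concatenate: 000010011001001100010 = 0x13262 (21 bits → U+13262).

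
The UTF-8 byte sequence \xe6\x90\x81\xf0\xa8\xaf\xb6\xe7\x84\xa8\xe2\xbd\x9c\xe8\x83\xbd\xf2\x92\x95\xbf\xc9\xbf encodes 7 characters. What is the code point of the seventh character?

Offset 0: leading byte 0xE6 = 11100110 → 3-byte char #1 = E6 90 81.
Offset 3: leading byte 0xF0 = 11110000 → 4-byte char #2 = F0 A8 AF B6.
Offset 7: leading byte 0xE7 = 11100111 → 3-byte char #3 = E7 84 A8.
Offset 10: leading byte 0xE2 = 11100010 → 3-byte char #4 = E2 BD 9C.
Offset 13: leading byte 0xE8 = 11101000 → 3-byte char #5 = E8 83 BD.
Offset 16: leading byte 0xF2 = 11110010 → 4-byte char #6 = F2 92 95 BF.
Offset 20: leading byte 0xC9 = 11001001 → 2-byte char #7 = C9 BF.
Leading byte 0xC9 = 11001001 matches 110xxxxx → 2-byte sequence.
Byte 1: 0xC9 = 11001001, payload 01001 (5 bits).
Byte 2: 0xBF = 10111111 (10xxxxxx ✓), payload 111111.
Concatenate: 01001111111 = 0x27F (11 bits → U+027F).

U+027F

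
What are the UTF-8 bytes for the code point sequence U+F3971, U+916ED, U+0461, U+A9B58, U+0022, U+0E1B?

U+F3971: 4-byte form → F3 B3 A5 B1.
U+916ED: 4-byte form → F2 91 9B AD.
U+0461: 2-byte form → D1 A1.
U+A9B58: 4-byte form → F2 A9 AD 98.
U+0022: 1-byte form → 22.
U+0E1B: 3-byte form → E0 B8 9B.
Concatenated (18 bytes): F3 B3 A5 B1 F2 91 9B AD D1 A1 F2 A9 AD 98 22 E0 B8 9B.

F3 B3 A5 B1 F2 91 9B AD D1 A1 F2 A9 AD 98 22 E0 B8 9B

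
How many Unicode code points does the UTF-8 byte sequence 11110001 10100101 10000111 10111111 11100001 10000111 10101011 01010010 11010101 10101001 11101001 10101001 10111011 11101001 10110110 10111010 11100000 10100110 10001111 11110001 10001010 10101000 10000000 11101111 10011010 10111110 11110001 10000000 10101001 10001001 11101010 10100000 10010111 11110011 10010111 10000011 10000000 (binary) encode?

Byte at offset 0: 0xF1 = 11110001 → 4-byte char (#1). Advance 4.
Byte at offset 4: 0xE1 = 11100001 → 3-byte char (#2). Advance 3.
Byte at offset 7: 0x52 = 01010010 → 1-byte char (#3). Advance 1.
Byte at offset 8: 0xD5 = 11010101 → 2-byte char (#4). Advance 2.
Byte at offset 10: 0xE9 = 11101001 → 3-byte char (#5). Advance 3.
Byte at offset 13: 0xE9 = 11101001 → 3-byte char (#6). Advance 3.
Byte at offset 16: 0xE0 = 11100000 → 3-byte char (#7). Advance 3.
Byte at offset 19: 0xF1 = 11110001 → 4-byte char (#8). Advance 4.
Byte at offset 23: 0xEF = 11101111 → 3-byte char (#9). Advance 3.
Byte at offset 26: 0xF1 = 11110001 → 4-byte char (#10). Advance 4.
Byte at offset 30: 0xEA = 11101010 → 3-byte char (#11). Advance 3.
Byte at offset 33: 0xF3 = 11110011 → 4-byte char (#12). Advance 4.
Reached end at offset 37 after 12 code points.

12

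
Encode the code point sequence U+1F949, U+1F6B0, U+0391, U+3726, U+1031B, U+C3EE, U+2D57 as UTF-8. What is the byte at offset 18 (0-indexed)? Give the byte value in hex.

0x8F

U+1F949 → 4-byte form F0 9F A5 89 at offsets 0–3.
U+1F6B0 → 4-byte form F0 9F 9A B0 at offsets 4–7.
U+0391 → 2-byte form CE 91 at offsets 8–9.
U+3726 → 3-byte form E3 9C A6 at offsets 10–12.
U+1031B → 4-byte form F0 90 8C 9B at offsets 13–16.
U+C3EE → 3-byte form EC 8F AE at offsets 17–19.
Offset 18 falls in char 6's range; it's byte 2 of EC 8F AE = 0x8F.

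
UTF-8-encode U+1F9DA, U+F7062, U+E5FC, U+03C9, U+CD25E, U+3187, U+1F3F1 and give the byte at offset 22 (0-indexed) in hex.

0x8F

U+1F9DA → 4-byte form F0 9F A7 9A at offsets 0–3.
U+F7062 → 4-byte form F3 B7 81 A2 at offsets 4–7.
U+E5FC → 3-byte form EE 97 BC at offsets 8–10.
U+03C9 → 2-byte form CF 89 at offsets 11–12.
U+CD25E → 4-byte form F3 8D 89 9E at offsets 13–16.
U+3187 → 3-byte form E3 86 87 at offsets 17–19.
U+1F3F1 → 4-byte form F0 9F 8F B1 at offsets 20–23.
Offset 22 falls in char 7's range; it's byte 3 of F0 9F 8F B1 = 0x8F.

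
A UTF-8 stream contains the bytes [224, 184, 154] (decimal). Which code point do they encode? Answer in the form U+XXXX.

Leading byte 0xE0 = 11100000 matches 1110xxxx → 3-byte sequence.
Byte 1: 0xE0 = 11100000, payload 0000 (4 bits).
Byte 2: 0xB8 = 10111000 (10xxxxxx ✓), payload 111000.
Byte 3: 0x9A = 10011010 (10xxxxxx ✓), payload 011010.
Concatenate: 0000111000011010 = 0xE1A (16 bits → U+0E1A).

U+0E1A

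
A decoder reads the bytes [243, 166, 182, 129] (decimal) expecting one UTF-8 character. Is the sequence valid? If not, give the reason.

valid

Leading byte 0xF3 = 11110011 → 4-byte form.
Continuation bytes 0xA6=10100110, 0xB6=10110110, 0x81=10000001 all match 10xxxxxx.
Decoded value 0xE6D81 is ≥ 0x10000 (shortest form) and not a surrogate.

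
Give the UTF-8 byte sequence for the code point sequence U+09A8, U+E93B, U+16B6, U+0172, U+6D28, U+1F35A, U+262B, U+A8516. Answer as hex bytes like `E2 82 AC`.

E0 A6 A8 EE A4 BB E1 9A B6 C5 B2 E6 B4 A8 F0 9F 8D 9A E2 98 AB F2 A8 94 96

U+09A8: 3-byte form → E0 A6 A8.
U+E93B: 3-byte form → EE A4 BB.
U+16B6: 3-byte form → E1 9A B6.
U+0172: 2-byte form → C5 B2.
U+6D28: 3-byte form → E6 B4 A8.
U+1F35A: 4-byte form → F0 9F 8D 9A.
U+262B: 3-byte form → E2 98 AB.
U+A8516: 4-byte form → F2 A8 94 96.
Concatenated (25 bytes): E0 A6 A8 EE A4 BB E1 9A B6 C5 B2 E6 B4 A8 F0 9F 8D 9A E2 98 AB F2 A8 94 96.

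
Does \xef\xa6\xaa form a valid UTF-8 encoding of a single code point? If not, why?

valid

Leading byte 0xEF = 11101111 → 3-byte form.
Continuation bytes 0xA6=10100110, 0xAA=10101010 all match 10xxxxxx.
Decoded value 0xF9AA is ≥ 0x800 (shortest form) and not a surrogate.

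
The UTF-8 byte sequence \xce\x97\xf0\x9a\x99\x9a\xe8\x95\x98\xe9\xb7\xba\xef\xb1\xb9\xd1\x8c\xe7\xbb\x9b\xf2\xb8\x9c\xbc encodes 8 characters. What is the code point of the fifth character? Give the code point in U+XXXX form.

U+FC79

Offset 0: leading byte 0xCE = 11001110 → 2-byte char #1 = CE 97.
Offset 2: leading byte 0xF0 = 11110000 → 4-byte char #2 = F0 9A 99 9A.
Offset 6: leading byte 0xE8 = 11101000 → 3-byte char #3 = E8 95 98.
Offset 9: leading byte 0xE9 = 11101001 → 3-byte char #4 = E9 B7 BA.
Offset 12: leading byte 0xEF = 11101111 → 3-byte char #5 = EF B1 B9.
Leading byte 0xEF = 11101111 matches 1110xxxx → 3-byte sequence.
Byte 1: 0xEF = 11101111, payload 1111 (4 bits).
Byte 2: 0xB1 = 10110001 (10xxxxxx ✓), payload 110001.
Byte 3: 0xB9 = 10111001 (10xxxxxx ✓), payload 111001.
Concatenate: 1111110001111001 = 0xFC79 (16 bits → U+FC79).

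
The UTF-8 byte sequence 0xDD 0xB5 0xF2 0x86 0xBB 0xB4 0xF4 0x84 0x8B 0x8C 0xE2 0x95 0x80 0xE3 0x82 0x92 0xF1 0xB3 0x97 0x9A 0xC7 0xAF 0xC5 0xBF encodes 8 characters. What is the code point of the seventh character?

U+01EF

Offset 0: leading byte 0xDD = 11011101 → 2-byte char #1 = DD B5.
Offset 2: leading byte 0xF2 = 11110010 → 4-byte char #2 = F2 86 BB B4.
Offset 6: leading byte 0xF4 = 11110100 → 4-byte char #3 = F4 84 8B 8C.
Offset 10: leading byte 0xE2 = 11100010 → 3-byte char #4 = E2 95 80.
Offset 13: leading byte 0xE3 = 11100011 → 3-byte char #5 = E3 82 92.
Offset 16: leading byte 0xF1 = 11110001 → 4-byte char #6 = F1 B3 97 9A.
Offset 20: leading byte 0xC7 = 11000111 → 2-byte char #7 = C7 AF.
Leading byte 0xC7 = 11000111 matches 110xxxxx → 2-byte sequence.
Byte 1: 0xC7 = 11000111, payload 00111 (5 bits).
Byte 2: 0xAF = 10101111 (10xxxxxx ✓), payload 101111.
Concatenate: 00111101111 = 0x1EF (11 bits → U+01EF).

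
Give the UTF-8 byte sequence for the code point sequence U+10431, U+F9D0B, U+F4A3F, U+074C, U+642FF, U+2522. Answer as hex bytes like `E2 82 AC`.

U+10431: 4-byte form → F0 90 90 B1.
U+F9D0B: 4-byte form → F3 B9 B4 8B.
U+F4A3F: 4-byte form → F3 B4 A8 BF.
U+074C: 2-byte form → DD 8C.
U+642FF: 4-byte form → F1 A4 8B BF.
U+2522: 3-byte form → E2 94 A2.
Concatenated (21 bytes): F0 90 90 B1 F3 B9 B4 8B F3 B4 A8 BF DD 8C F1 A4 8B BF E2 94 A2.

F0 90 90 B1 F3 B9 B4 8B F3 B4 A8 BF DD 8C F1 A4 8B BF E2 94 A2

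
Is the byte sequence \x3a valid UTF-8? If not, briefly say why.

valid

Leading byte 0x3A = 00111010 → 1-byte form.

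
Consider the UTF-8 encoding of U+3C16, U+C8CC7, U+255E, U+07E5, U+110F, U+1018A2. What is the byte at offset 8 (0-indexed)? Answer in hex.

0x95

U+3C16 → 3-byte form E3 B0 96 at offsets 0–2.
U+C8CC7 → 4-byte form F3 88 B3 87 at offsets 3–6.
U+255E → 3-byte form E2 95 9E at offsets 7–9.
Offset 8 falls in char 3's range; it's byte 2 of E2 95 9E = 0x95.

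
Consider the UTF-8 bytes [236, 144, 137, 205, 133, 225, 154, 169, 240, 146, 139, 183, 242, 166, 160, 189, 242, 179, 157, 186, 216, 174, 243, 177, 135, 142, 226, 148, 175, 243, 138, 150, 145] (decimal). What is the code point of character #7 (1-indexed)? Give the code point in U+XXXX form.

U+062E

Offset 0: leading byte 0xEC = 11101100 → 3-byte char #1 = EC 90 89.
Offset 3: leading byte 0xCD = 11001101 → 2-byte char #2 = CD 85.
Offset 5: leading byte 0xE1 = 11100001 → 3-byte char #3 = E1 9A A9.
Offset 8: leading byte 0xF0 = 11110000 → 4-byte char #4 = F0 92 8B B7.
Offset 12: leading byte 0xF2 = 11110010 → 4-byte char #5 = F2 A6 A0 BD.
Offset 16: leading byte 0xF2 = 11110010 → 4-byte char #6 = F2 B3 9D BA.
Offset 20: leading byte 0xD8 = 11011000 → 2-byte char #7 = D8 AE.
Leading byte 0xD8 = 11011000 matches 110xxxxx → 2-byte sequence.
Byte 1: 0xD8 = 11011000, payload 11000 (5 bits).
Byte 2: 0xAE = 10101110 (10xxxxxx ✓), payload 101110.
Concatenate: 11000101110 = 0x62E (11 bits → U+062E).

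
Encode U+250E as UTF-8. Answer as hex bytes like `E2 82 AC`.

U+250E = 0x250E = 9486 decimal. In range U+0800–U+FFFF → 3-byte form: 1110xxxx 10xxxxxx 10xxxxxx.
Binary (16 bits): 0010010100001110.
Split 4+6+6: 0010 | 010100 | 001110.
Byte 1: 11100010 = 0xE2.
Byte 2: 10010100 = 0x94.
Byte 3: 10001110 = 0x8E.

E2 94 8E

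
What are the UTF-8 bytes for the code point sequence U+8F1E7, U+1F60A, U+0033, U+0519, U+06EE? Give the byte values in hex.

F2 8F 87 A7 F0 9F 98 8A 33 D4 99 DB AE

U+8F1E7: 4-byte form → F2 8F 87 A7.
U+1F60A: 4-byte form → F0 9F 98 8A.
U+0033: 1-byte form → 33.
U+0519: 2-byte form → D4 99.
U+06EE: 2-byte form → DB AE.
Concatenated (13 bytes): F2 8F 87 A7 F0 9F 98 8A 33 D4 99 DB AE.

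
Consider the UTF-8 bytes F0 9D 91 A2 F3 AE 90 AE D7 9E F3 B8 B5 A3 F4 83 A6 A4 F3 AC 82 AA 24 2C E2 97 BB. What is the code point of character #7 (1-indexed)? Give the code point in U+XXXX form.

U+0024

Offset 0: leading byte 0xF0 = 11110000 → 4-byte char #1 = F0 9D 91 A2.
Offset 4: leading byte 0xF3 = 11110011 → 4-byte char #2 = F3 AE 90 AE.
Offset 8: leading byte 0xD7 = 11010111 → 2-byte char #3 = D7 9E.
Offset 10: leading byte 0xF3 = 11110011 → 4-byte char #4 = F3 B8 B5 A3.
Offset 14: leading byte 0xF4 = 11110100 → 4-byte char #5 = F4 83 A6 A4.
Offset 18: leading byte 0xF3 = 11110011 → 4-byte char #6 = F3 AC 82 AA.
Offset 22: leading byte 0x24 = 00100100 → 1-byte char #7 = 24.
Leading byte 0x24 = 00100100 matches 0xxxxxxx → 1-byte sequence.
Byte 1: 0x24 = 00100100, payload 0100100 (7 bits).
Concatenate: 0100100 = 0x24 (7 bits → U+0024).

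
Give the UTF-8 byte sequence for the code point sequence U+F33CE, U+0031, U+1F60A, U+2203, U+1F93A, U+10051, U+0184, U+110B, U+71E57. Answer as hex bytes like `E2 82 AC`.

U+F33CE: 4-byte form → F3 B3 8F 8E.
U+0031: 1-byte form → 31.
U+1F60A: 4-byte form → F0 9F 98 8A.
U+2203: 3-byte form → E2 88 83.
U+1F93A: 4-byte form → F0 9F A4 BA.
U+10051: 4-byte form → F0 90 81 91.
U+0184: 2-byte form → C6 84.
U+110B: 3-byte form → E1 84 8B.
U+71E57: 4-byte form → F1 B1 B9 97.
Concatenated (29 bytes): F3 B3 8F 8E 31 F0 9F 98 8A E2 88 83 F0 9F A4 BA F0 90 81 91 C6 84 E1 84 8B F1 B1 B9 97.

F3 B3 8F 8E 31 F0 9F 98 8A E2 88 83 F0 9F A4 BA F0 90 81 91 C6 84 E1 84 8B F1 B1 B9 97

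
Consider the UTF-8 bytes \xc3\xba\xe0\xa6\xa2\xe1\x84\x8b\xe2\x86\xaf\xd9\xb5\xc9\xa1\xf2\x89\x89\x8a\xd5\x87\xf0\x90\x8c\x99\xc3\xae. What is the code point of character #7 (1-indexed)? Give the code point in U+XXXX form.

U+8924A

Offset 0: leading byte 0xC3 = 11000011 → 2-byte char #1 = C3 BA.
Offset 2: leading byte 0xE0 = 11100000 → 3-byte char #2 = E0 A6 A2.
Offset 5: leading byte 0xE1 = 11100001 → 3-byte char #3 = E1 84 8B.
Offset 8: leading byte 0xE2 = 11100010 → 3-byte char #4 = E2 86 AF.
Offset 11: leading byte 0xD9 = 11011001 → 2-byte char #5 = D9 B5.
Offset 13: leading byte 0xC9 = 11001001 → 2-byte char #6 = C9 A1.
Offset 15: leading byte 0xF2 = 11110010 → 4-byte char #7 = F2 89 89 8A.
Leading byte 0xF2 = 11110010 matches 11110xxx → 4-byte sequence.
Byte 1: 0xF2 = 11110010, payload 010 (3 bits).
Byte 2: 0x89 = 10001001 (10xxxxxx ✓), payload 001001.
Byte 3: 0x89 = 10001001 (10xxxxxx ✓), payload 001001.
Byte 4: 0x8A = 10001010 (10xxxxxx ✓), payload 001010.
Concatenate: 010001001001001001010 = 0x8924A (21 bits → U+8924A).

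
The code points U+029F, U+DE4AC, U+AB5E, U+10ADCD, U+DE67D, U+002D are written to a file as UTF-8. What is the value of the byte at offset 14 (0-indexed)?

0x9E

U+029F → 2-byte form CA 9F at offsets 0–1.
U+DE4AC → 4-byte form F3 9E 92 AC at offsets 2–5.
U+AB5E → 3-byte form EA AD 9E at offsets 6–8.
U+10ADCD → 4-byte form F4 8A B7 8D at offsets 9–12.
U+DE67D → 4-byte form F3 9E 99 BD at offsets 13–16.
Offset 14 falls in char 5's range; it's byte 2 of F3 9E 99 BD = 0x9E.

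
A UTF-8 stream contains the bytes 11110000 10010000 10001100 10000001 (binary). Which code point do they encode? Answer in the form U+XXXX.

U+10301

Leading byte 0xF0 = 11110000 matches 11110xxx → 4-byte sequence.
Byte 1: 0xF0 = 11110000, payload 000 (3 bits).
Byte 2: 0x90 = 10010000 (10xxxxxx ✓), payload 010000.
Byte 3: 0x8C = 10001100 (10xxxxxx ✓), payload 001100.
Byte 4: 0x81 = 10000001 (10xxxxxx ✓), payload 000001.
Concatenate: 000010000001100000001 = 0x10301 (21 bits → U+10301).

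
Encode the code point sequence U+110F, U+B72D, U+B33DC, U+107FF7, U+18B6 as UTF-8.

U+110F: 3-byte form → E1 84 8F.
U+B72D: 3-byte form → EB 9C AD.
U+B33DC: 4-byte form → F2 B3 8F 9C.
U+107FF7: 4-byte form → F4 87 BF B7.
U+18B6: 3-byte form → E1 A2 B6.
Concatenated (17 bytes): E1 84 8F EB 9C AD F2 B3 8F 9C F4 87 BF B7 E1 A2 B6.

E1 84 8F EB 9C AD F2 B3 8F 9C F4 87 BF B7 E1 A2 B6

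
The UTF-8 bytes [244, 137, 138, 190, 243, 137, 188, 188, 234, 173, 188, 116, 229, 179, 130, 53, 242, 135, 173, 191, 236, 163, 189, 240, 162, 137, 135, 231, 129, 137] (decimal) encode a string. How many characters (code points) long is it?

Byte at offset 0: 0xF4 = 11110100 → 4-byte char (#1). Advance 4.
Byte at offset 4: 0xF3 = 11110011 → 4-byte char (#2). Advance 4.
Byte at offset 8: 0xEA = 11101010 → 3-byte char (#3). Advance 3.
Byte at offset 11: 0x74 = 01110100 → 1-byte char (#4). Advance 1.
Byte at offset 12: 0xE5 = 11100101 → 3-byte char (#5). Advance 3.
Byte at offset 15: 0x35 = 00110101 → 1-byte char (#6). Advance 1.
Byte at offset 16: 0xF2 = 11110010 → 4-byte char (#7). Advance 4.
Byte at offset 20: 0xEC = 11101100 → 3-byte char (#8). Advance 3.
Byte at offset 23: 0xF0 = 11110000 → 4-byte char (#9). Advance 4.
Byte at offset 27: 0xE7 = 11100111 → 3-byte char (#10). Advance 3.
Reached end at offset 30 after 10 code points.

10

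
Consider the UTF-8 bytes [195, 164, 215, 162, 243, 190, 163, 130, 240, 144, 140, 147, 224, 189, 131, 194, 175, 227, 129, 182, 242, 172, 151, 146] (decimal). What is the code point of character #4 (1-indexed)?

U+10313

Offset 0: leading byte 0xC3 = 11000011 → 2-byte char #1 = C3 A4.
Offset 2: leading byte 0xD7 = 11010111 → 2-byte char #2 = D7 A2.
Offset 4: leading byte 0xF3 = 11110011 → 4-byte char #3 = F3 BE A3 82.
Offset 8: leading byte 0xF0 = 11110000 → 4-byte char #4 = F0 90 8C 93.
Leading byte 0xF0 = 11110000 matches 11110xxx → 4-byte sequence.
Byte 1: 0xF0 = 11110000, payload 000 (3 bits).
Byte 2: 0x90 = 10010000 (10xxxxxx ✓), payload 010000.
Byte 3: 0x8C = 10001100 (10xxxxxx ✓), payload 001100.
Byte 4: 0x93 = 10010011 (10xxxxxx ✓), payload 010011.
Concatenate: 000010000001100010011 = 0x10313 (21 bits → U+10313).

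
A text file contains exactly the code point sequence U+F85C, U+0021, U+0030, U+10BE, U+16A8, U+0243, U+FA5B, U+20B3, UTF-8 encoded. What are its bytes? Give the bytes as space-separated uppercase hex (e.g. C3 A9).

EF A1 9C 21 30 E1 82 BE E1 9A A8 C9 83 EF A9 9B E2 82 B3

U+F85C: 3-byte form → EF A1 9C.
U+0021: 1-byte form → 21.
U+0030: 1-byte form → 30.
U+10BE: 3-byte form → E1 82 BE.
U+16A8: 3-byte form → E1 9A A8.
U+0243: 2-byte form → C9 83.
U+FA5B: 3-byte form → EF A9 9B.
U+20B3: 3-byte form → E2 82 B3.
Concatenated (19 bytes): EF A1 9C 21 30 E1 82 BE E1 9A A8 C9 83 EF A9 9B E2 82 B3.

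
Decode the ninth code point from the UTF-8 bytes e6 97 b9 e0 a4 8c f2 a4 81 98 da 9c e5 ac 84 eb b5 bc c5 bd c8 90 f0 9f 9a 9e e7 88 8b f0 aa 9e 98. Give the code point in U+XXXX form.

Offset 0: leading byte 0xE6 = 11100110 → 3-byte char #1 = E6 97 B9.
Offset 3: leading byte 0xE0 = 11100000 → 3-byte char #2 = E0 A4 8C.
Offset 6: leading byte 0xF2 = 11110010 → 4-byte char #3 = F2 A4 81 98.
Offset 10: leading byte 0xDA = 11011010 → 2-byte char #4 = DA 9C.
Offset 12: leading byte 0xE5 = 11100101 → 3-byte char #5 = E5 AC 84.
Offset 15: leading byte 0xEB = 11101011 → 3-byte char #6 = EB B5 BC.
Offset 18: leading byte 0xC5 = 11000101 → 2-byte char #7 = C5 BD.
Offset 20: leading byte 0xC8 = 11001000 → 2-byte char #8 = C8 90.
Offset 22: leading byte 0xF0 = 11110000 → 4-byte char #9 = F0 9F 9A 9E.
Leading byte 0xF0 = 11110000 matches 11110xxx → 4-byte sequence.
Byte 1: 0xF0 = 11110000, payload 000 (3 bits).
Byte 2: 0x9F = 10011111 (10xxxxxx ✓), payload 011111.
Byte 3: 0x9A = 10011010 (10xxxxxx ✓), payload 011010.
Byte 4: 0x9E = 10011110 (10xxxxxx ✓), payload 011110.
Concatenate: 000011111011010011110 = 0x1F69E (21 bits → U+1F69E).

U+1F69E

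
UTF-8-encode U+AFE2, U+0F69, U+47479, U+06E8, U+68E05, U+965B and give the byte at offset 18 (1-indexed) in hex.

1-indexed offset 18 is 0-indexed offset 17.
U+AFE2 → 3-byte form EA BF A2 at offsets 0–2.
U+0F69 → 3-byte form E0 BD A9 at offsets 3–5.
U+47479 → 4-byte form F1 87 91 B9 at offsets 6–9.
U+06E8 → 2-byte form DB A8 at offsets 10–11.
U+68E05 → 4-byte form F1 A8 B8 85 at offsets 12–15.
U+965B → 3-byte form E9 99 9B at offsets 16–18.
Offset 17 falls in char 6's range; it's byte 2 of E9 99 9B = 0x99.

0x99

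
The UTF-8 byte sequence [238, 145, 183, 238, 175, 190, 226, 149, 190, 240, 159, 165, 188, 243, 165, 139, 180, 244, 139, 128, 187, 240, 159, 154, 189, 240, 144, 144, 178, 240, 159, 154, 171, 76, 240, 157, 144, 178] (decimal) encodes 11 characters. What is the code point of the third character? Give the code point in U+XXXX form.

Offset 0: leading byte 0xEE = 11101110 → 3-byte char #1 = EE 91 B7.
Offset 3: leading byte 0xEE = 11101110 → 3-byte char #2 = EE AF BE.
Offset 6: leading byte 0xE2 = 11100010 → 3-byte char #3 = E2 95 BE.
Leading byte 0xE2 = 11100010 matches 1110xxxx → 3-byte sequence.
Byte 1: 0xE2 = 11100010, payload 0010 (4 bits).
Byte 2: 0x95 = 10010101 (10xxxxxx ✓), payload 010101.
Byte 3: 0xBE = 10111110 (10xxxxxx ✓), payload 111110.
Concatenate: 0010010101111110 = 0x257E (16 bits → U+257E).

U+257E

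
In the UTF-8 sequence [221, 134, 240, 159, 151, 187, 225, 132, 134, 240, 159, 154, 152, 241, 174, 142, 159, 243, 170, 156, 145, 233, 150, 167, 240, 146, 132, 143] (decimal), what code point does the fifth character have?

U+6E39F

Offset 0: leading byte 0xDD = 11011101 → 2-byte char #1 = DD 86.
Offset 2: leading byte 0xF0 = 11110000 → 4-byte char #2 = F0 9F 97 BB.
Offset 6: leading byte 0xE1 = 11100001 → 3-byte char #3 = E1 84 86.
Offset 9: leading byte 0xF0 = 11110000 → 4-byte char #4 = F0 9F 9A 98.
Offset 13: leading byte 0xF1 = 11110001 → 4-byte char #5 = F1 AE 8E 9F.
Leading byte 0xF1 = 11110001 matches 11110xxx → 4-byte sequence.
Byte 1: 0xF1 = 11110001, payload 001 (3 bits).
Byte 2: 0xAE = 10101110 (10xxxxxx ✓), payload 101110.
Byte 3: 0x8E = 10001110 (10xxxxxx ✓), payload 001110.
Byte 4: 0x9F = 10011111 (10xxxxxx ✓), payload 011111.
Concatenate: 001101110001110011111 = 0x6E39F (21 bits → U+6E39F).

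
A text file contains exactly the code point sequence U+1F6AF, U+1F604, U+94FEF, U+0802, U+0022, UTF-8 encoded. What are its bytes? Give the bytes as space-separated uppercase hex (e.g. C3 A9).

F0 9F 9A AF F0 9F 98 84 F2 94 BF AF E0 A0 82 22

U+1F6AF: 4-byte form → F0 9F 9A AF.
U+1F604: 4-byte form → F0 9F 98 84.
U+94FEF: 4-byte form → F2 94 BF AF.
U+0802: 3-byte form → E0 A0 82.
U+0022: 1-byte form → 22.
Concatenated (16 bytes): F0 9F 9A AF F0 9F 98 84 F2 94 BF AF E0 A0 82 22.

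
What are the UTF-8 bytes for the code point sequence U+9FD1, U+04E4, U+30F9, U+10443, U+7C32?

E9 BF 91 D3 A4 E3 83 B9 F0 90 91 83 E7 B0 B2

U+9FD1: 3-byte form → E9 BF 91.
U+04E4: 2-byte form → D3 A4.
U+30F9: 3-byte form → E3 83 B9.
U+10443: 4-byte form → F0 90 91 83.
U+7C32: 3-byte form → E7 B0 B2.
Concatenated (15 bytes): E9 BF 91 D3 A4 E3 83 B9 F0 90 91 83 E7 B0 B2.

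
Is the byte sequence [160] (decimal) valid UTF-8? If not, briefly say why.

Byte 0xA0 = 10100000 has the form 10xxxxxx — a continuation byte — but there is no preceding leading byte.

invalid (continuation byte with no leading byte)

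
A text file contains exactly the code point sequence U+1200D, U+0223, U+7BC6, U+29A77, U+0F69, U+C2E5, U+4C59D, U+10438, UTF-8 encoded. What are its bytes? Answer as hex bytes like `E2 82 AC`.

U+1200D: 4-byte form → F0 92 80 8D.
U+0223: 2-byte form → C8 A3.
U+7BC6: 3-byte form → E7 AF 86.
U+29A77: 4-byte form → F0 A9 A9 B7.
U+0F69: 3-byte form → E0 BD A9.
U+C2E5: 3-byte form → EC 8B A5.
U+4C59D: 4-byte form → F1 8C 96 9D.
U+10438: 4-byte form → F0 90 90 B8.
Concatenated (27 bytes): F0 92 80 8D C8 A3 E7 AF 86 F0 A9 A9 B7 E0 BD A9 EC 8B A5 F1 8C 96 9D F0 90 90 B8.

F0 92 80 8D C8 A3 E7 AF 86 F0 A9 A9 B7 E0 BD A9 EC 8B A5 F1 8C 96 9D F0 90 90 B8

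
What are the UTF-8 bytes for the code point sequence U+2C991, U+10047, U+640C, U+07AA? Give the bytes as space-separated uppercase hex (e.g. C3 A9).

F0 AC A6 91 F0 90 81 87 E6 90 8C DE AA

U+2C991: 4-byte form → F0 AC A6 91.
U+10047: 4-byte form → F0 90 81 87.
U+640C: 3-byte form → E6 90 8C.
U+07AA: 2-byte form → DE AA.
Concatenated (13 bytes): F0 AC A6 91 F0 90 81 87 E6 90 8C DE AA.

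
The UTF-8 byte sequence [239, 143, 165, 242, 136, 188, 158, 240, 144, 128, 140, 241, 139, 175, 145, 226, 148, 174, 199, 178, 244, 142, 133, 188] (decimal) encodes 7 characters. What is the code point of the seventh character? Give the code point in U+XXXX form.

U+10E17C

Offset 0: leading byte 0xEF = 11101111 → 3-byte char #1 = EF 8F A5.
Offset 3: leading byte 0xF2 = 11110010 → 4-byte char #2 = F2 88 BC 9E.
Offset 7: leading byte 0xF0 = 11110000 → 4-byte char #3 = F0 90 80 8C.
Offset 11: leading byte 0xF1 = 11110001 → 4-byte char #4 = F1 8B AF 91.
Offset 15: leading byte 0xE2 = 11100010 → 3-byte char #5 = E2 94 AE.
Offset 18: leading byte 0xC7 = 11000111 → 2-byte char #6 = C7 B2.
Offset 20: leading byte 0xF4 = 11110100 → 4-byte char #7 = F4 8E 85 BC.
Leading byte 0xF4 = 11110100 matches 11110xxx → 4-byte sequence.
Byte 1: 0xF4 = 11110100, payload 100 (3 bits).
Byte 2: 0x8E = 10001110 (10xxxxxx ✓), payload 001110.
Byte 3: 0x85 = 10000101 (10xxxxxx ✓), payload 000101.
Byte 4: 0xBC = 10111100 (10xxxxxx ✓), payload 111100.
Concatenate: 100001110000101111100 = 0x10E17C (21 bits → U+10E17C).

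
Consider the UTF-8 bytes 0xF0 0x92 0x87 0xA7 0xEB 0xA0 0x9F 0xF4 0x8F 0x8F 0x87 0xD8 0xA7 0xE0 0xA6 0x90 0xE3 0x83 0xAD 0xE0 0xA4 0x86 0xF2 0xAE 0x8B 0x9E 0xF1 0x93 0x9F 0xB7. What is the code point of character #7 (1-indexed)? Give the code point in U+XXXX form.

Offset 0: leading byte 0xF0 = 11110000 → 4-byte char #1 = F0 92 87 A7.
Offset 4: leading byte 0xEB = 11101011 → 3-byte char #2 = EB A0 9F.
Offset 7: leading byte 0xF4 = 11110100 → 4-byte char #3 = F4 8F 8F 87.
Offset 11: leading byte 0xD8 = 11011000 → 2-byte char #4 = D8 A7.
Offset 13: leading byte 0xE0 = 11100000 → 3-byte char #5 = E0 A6 90.
Offset 16: leading byte 0xE3 = 11100011 → 3-byte char #6 = E3 83 AD.
Offset 19: leading byte 0xE0 = 11100000 → 3-byte char #7 = E0 A4 86.
Leading byte 0xE0 = 11100000 matches 1110xxxx → 3-byte sequence.
Byte 1: 0xE0 = 11100000, payload 0000 (4 bits).
Byte 2: 0xA4 = 10100100 (10xxxxxx ✓), payload 100100.
Byte 3: 0x86 = 10000110 (10xxxxxx ✓), payload 000110.
Concatenate: 0000100100000110 = 0x906 (16 bits → U+0906).

U+0906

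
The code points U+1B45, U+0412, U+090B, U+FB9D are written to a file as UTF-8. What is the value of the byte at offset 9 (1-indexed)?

0xEF

1-indexed offset 9 is 0-indexed offset 8.
U+1B45 → 3-byte form E1 AD 85 at offsets 0–2.
U+0412 → 2-byte form D0 92 at offsets 3–4.
U+090B → 3-byte form E0 A4 8B at offsets 5–7.
U+FB9D → 3-byte form EF AE 9D at offsets 8–10.
Offset 8 falls in char 4's range; it's byte 1 of EF AE 9D = 0xEF.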